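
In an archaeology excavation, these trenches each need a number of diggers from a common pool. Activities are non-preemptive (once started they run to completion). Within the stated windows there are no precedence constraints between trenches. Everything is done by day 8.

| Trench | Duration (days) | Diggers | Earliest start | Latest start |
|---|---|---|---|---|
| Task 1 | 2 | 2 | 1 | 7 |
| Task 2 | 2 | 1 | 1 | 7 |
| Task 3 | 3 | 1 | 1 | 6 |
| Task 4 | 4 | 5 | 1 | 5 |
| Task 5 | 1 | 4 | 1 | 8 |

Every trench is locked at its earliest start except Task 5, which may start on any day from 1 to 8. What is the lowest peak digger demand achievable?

Task 5@1: d1:13  d2:9  d3:6  d4:5  d5:0  d6:0  d7:0  d8:0 → peak 13
Task 5@2: d1:9  d2:13  d3:6  d4:5  d5:0  d6:0  d7:0  d8:0 → peak 13
Task 5@3: d1:9  d2:9  d3:10  d4:5  d5:0  d6:0  d7:0  d8:0 → peak 10
Task 5@4: d1:9  d2:9  d3:6  d4:9  d5:0  d6:0  d7:0  d8:0 → peak 9
Task 5@5: d1:9  d2:9  d3:6  d4:5  d5:4  d6:0  d7:0  d8:0 → peak 9
Task 5@6: d1:9  d2:9  d3:6  d4:5  d5:0  d6:4  d7:0  d8:0 → peak 9
Task 5@7: d1:9  d2:9  d3:6  d4:5  d5:0  d6:0  d7:4  d8:0 → peak 9
Task 5@8: d1:9  d2:9  d3:6  d4:5  d5:0  d6:0  d7:0  d8:4 → peak 9
Best is Task 5@4, peak 9.

9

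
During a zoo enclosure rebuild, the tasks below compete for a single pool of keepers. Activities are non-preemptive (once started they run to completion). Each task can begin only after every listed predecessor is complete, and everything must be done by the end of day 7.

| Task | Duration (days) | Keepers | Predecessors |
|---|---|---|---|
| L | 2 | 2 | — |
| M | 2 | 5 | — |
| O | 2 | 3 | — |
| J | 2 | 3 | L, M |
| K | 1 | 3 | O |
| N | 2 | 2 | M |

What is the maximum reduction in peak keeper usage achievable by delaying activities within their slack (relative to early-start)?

5

Early-start peak: d1:10  d2:10  d3:8  d4:5  d5:0  d6:0  d7:0 ⇒ 10.
Leveled (L@1, M@3, O@1, J@5, K@7, N@5): d1:5  d2:5  d3:5  d4:5  d5:5  d6:5  d7:3 ⇒ 5.
Reduction 10 − 5 = 5.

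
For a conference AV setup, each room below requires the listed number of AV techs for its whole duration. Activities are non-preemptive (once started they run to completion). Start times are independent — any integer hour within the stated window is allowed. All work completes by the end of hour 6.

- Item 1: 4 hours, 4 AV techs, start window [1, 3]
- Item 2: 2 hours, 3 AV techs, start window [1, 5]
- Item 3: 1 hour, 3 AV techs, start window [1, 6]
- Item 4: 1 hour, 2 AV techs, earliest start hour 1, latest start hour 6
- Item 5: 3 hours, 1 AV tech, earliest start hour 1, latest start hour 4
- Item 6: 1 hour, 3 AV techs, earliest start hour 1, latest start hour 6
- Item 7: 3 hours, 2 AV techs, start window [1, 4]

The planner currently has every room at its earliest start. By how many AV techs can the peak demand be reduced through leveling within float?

Early-start peak: h1:18  h2:10  h3:7  h4:4  h5:0  h6:0 ⇒ 18.
Leveled (Item 1@1, Item 2@1, Item 3@3, Item 4@5, Item 5@4, Item 6@6, Item 7@4): h1:7  h2:7  h3:7  h4:7  h5:5  h6:6 ⇒ 7.
Reduction 18 − 7 = 11.

11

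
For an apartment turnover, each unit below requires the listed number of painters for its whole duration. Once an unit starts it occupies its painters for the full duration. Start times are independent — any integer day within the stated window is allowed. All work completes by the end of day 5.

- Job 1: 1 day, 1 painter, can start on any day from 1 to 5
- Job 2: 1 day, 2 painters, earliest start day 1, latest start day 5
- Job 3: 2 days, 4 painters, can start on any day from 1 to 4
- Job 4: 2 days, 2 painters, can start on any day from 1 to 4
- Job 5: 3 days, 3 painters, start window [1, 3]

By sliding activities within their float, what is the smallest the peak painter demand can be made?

Early-start (Job 1@1, Job 2@1, Job 3@1, Job 4@1, Job 5@1) gives peak 12: d1:12  d2:9  d3:3  d4:0  d5:0.
Shift Job 2→3, Job 4→4, Job 5→3.
Schedule Job 1@1, Job 2@3, Job 3@1, Job 4@4, Job 5@3: d1:5  d2:4  d3:5  d4:5  d5:5 — peak 5.
Total painter-days = 24 over 5 days ⇒ peak ≥ ⌈24/5⌉ = 5, so 5 is optimal.

5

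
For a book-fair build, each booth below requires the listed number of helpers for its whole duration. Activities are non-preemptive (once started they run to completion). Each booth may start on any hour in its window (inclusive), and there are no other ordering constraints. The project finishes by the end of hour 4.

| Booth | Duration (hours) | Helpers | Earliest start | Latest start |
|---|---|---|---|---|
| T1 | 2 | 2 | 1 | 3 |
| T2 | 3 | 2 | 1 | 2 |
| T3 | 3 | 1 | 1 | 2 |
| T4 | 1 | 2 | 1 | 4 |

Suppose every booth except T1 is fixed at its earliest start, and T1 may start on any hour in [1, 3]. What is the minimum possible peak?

T1@1: h1:7  h2:5  h3:3  h4:0 → peak 7
T1@2: h1:5  h2:5  h3:5  h4:0 → peak 5
T1@3: h1:5  h2:3  h3:5  h4:2 → peak 5
Best is T1@2, peak 5.

5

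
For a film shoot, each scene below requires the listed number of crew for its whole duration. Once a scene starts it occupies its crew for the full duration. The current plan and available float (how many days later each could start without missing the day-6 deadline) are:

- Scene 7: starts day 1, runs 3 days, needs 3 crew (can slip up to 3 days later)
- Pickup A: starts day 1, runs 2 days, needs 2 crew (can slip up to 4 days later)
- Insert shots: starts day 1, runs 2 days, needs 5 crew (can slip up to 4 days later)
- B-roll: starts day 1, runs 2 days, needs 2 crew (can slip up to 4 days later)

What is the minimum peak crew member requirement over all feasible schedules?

5

Early-start (Scene 7@1, Pickup A@1, Insert shots@1, B-roll@1) gives peak 12: d1:12  d2:12  d3:3  d4:0  d5:0  d6:0.
Shift Insert shots→5, B-roll→3.
Schedule Scene 7@1, Pickup A@1, Insert shots@5, B-roll@3: d1:5  d2:5  d3:5  d4:2  d5:5  d6:5 — peak 5.
Total crew member-days = 27 over 6 days ⇒ peak ≥ ⌈27/6⌉ = 5, so 5 is optimal.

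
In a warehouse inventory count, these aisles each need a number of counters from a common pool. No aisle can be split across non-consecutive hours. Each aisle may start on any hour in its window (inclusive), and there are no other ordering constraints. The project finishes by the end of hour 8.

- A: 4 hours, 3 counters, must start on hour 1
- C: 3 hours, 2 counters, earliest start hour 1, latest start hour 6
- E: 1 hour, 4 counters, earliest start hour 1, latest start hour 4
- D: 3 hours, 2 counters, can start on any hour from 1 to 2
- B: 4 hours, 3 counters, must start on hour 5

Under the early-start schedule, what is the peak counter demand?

11

Early-start schedule: A@1, C@1, E@1, D@1, B@5.
Load per hour: hour 1: 11, hour 2: 7, hour 3: 7, hour 4: 3, hour 5: 3, hour 6: 3, hour 7: 3, hour 8: 3.
Peak is 11.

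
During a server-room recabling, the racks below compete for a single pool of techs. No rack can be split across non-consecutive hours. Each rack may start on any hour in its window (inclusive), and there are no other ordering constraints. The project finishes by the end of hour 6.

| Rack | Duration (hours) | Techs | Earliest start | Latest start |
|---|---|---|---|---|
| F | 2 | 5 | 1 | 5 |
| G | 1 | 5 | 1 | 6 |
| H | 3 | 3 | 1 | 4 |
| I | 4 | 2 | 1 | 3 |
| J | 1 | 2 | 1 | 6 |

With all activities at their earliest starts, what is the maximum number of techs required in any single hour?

Early-start schedule: F@1, G@1, H@1, I@1, J@1.
Load per hour: hour 1: 17, hour 2: 10, hour 3: 5, hour 4: 2, hour 5: 0, hour 6: 0.
Peak is 17.

17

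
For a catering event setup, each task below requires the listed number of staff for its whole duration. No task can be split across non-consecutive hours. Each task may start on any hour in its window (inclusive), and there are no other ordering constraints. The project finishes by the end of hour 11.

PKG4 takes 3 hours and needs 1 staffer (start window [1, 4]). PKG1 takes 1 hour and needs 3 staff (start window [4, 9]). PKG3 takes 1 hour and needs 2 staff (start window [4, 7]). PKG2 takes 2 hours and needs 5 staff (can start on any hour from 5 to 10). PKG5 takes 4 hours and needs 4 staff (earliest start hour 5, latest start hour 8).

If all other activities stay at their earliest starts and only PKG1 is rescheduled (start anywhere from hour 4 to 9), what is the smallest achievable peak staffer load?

PKG1@4: h1:1  h2:1  h3:1  h4:5  h5:9  h6:9  h7:4  h8:4  h9:0  h10:0  h11:0 → peak 9
PKG1@5: h1:1  h2:1  h3:1  h4:2  h5:12  h6:9  h7:4  h8:4  h9:0  h10:0  h11:0 → peak 12
PKG1@6: h1:1  h2:1  h3:1  h4:2  h5:9  h6:12  h7:4  h8:4  h9:0  h10:0  h11:0 → peak 12
PKG1@7: h1:1  h2:1  h3:1  h4:2  h5:9  h6:9  h7:7  h8:4  h9:0  h10:0  h11:0 → peak 9
PKG1@8: h1:1  h2:1  h3:1  h4:2  h5:9  h6:9  h7:4  h8:7  h9:0  h10:0  h11:0 → peak 9
PKG1@9: h1:1  h2:1  h3:1  h4:2  h5:9  h6:9  h7:4  h8:4  h9:3  h10:0  h11:0 → peak 9
Best is PKG1@4, peak 9.

9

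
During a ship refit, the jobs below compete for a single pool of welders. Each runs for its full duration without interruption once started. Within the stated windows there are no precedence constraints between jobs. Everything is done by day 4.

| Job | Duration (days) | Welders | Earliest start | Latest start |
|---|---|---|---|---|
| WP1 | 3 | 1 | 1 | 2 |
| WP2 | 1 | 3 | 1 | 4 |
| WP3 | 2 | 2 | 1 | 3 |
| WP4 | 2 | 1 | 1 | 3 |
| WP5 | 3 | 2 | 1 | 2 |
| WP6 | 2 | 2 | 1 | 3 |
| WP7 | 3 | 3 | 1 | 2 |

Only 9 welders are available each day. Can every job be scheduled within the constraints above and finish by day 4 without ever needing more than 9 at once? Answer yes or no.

yes

Schedule WP1@1, WP2@1, WP3@1, WP4@1, WP5@1, WP6@3, WP7@2: d1:9  d2:9  d3:8  d4:5 — peak 9 ≤ 9.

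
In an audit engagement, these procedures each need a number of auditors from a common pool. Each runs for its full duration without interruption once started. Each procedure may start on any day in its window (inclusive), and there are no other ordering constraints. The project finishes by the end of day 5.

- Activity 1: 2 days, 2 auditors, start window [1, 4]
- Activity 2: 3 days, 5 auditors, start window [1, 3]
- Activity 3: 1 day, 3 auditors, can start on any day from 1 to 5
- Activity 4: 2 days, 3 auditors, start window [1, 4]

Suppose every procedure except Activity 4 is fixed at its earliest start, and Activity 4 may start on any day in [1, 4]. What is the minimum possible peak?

10

Activity 4@1: d1:13  d2:10  d3:5  d4:0  d5:0 → peak 13
Activity 4@2: d1:10  d2:10  d3:8  d4:0  d5:0 → peak 10
Activity 4@3: d1:10  d2:7  d3:8  d4:3  d5:0 → peak 10
Activity 4@4: d1:10  d2:7  d3:5  d4:3  d5:3 → peak 10
Best is Activity 4@2, peak 10.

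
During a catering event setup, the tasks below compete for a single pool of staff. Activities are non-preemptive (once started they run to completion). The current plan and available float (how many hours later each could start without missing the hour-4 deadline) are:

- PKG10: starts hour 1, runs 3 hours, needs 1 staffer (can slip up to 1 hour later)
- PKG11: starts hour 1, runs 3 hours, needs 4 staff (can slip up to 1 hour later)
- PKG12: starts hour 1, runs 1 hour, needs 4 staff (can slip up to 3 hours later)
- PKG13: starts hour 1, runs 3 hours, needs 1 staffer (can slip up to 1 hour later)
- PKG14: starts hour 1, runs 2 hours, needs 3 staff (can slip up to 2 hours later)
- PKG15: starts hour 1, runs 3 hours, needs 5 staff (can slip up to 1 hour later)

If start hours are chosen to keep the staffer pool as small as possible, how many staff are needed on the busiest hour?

14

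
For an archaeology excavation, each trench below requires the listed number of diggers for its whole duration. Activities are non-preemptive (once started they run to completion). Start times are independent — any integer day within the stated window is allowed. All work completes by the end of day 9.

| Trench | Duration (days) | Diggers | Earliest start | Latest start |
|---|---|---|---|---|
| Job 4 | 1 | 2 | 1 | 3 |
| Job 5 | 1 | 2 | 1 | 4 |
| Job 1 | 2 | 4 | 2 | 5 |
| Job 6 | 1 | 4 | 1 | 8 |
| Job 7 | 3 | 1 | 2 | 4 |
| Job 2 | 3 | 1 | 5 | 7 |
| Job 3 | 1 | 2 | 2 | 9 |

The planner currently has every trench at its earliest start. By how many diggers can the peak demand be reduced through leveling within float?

4

Early-start peak: d1:8  d2:7  d3:5  d4:1  d5:1  d6:1  d7:1  d8:0  d9:0 ⇒ 8.
Leveled (Job 4@1, Job 5@1, Job 1@2, Job 6@8, Job 7@4, Job 2@5, Job 3@4): d1:4  d2:4  d3:4  d4:3  d5:2  d6:2  d7:1  d8:4  d9:0 ⇒ 4.
Reduction 8 − 4 = 4.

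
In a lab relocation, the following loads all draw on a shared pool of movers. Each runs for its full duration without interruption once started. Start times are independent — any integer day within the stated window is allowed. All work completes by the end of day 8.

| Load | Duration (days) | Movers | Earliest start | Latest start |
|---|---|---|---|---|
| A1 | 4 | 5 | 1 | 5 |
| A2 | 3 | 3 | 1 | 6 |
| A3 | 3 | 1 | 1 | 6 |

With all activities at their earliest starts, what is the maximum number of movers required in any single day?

9

Early-start schedule: A1@1, A2@1, A3@1.
Load per day: day 1: 9, day 2: 9, day 3: 9, day 4: 5, day 5: 0, day 6: 0, day 7: 0, day 8: 0.
Peak is 9.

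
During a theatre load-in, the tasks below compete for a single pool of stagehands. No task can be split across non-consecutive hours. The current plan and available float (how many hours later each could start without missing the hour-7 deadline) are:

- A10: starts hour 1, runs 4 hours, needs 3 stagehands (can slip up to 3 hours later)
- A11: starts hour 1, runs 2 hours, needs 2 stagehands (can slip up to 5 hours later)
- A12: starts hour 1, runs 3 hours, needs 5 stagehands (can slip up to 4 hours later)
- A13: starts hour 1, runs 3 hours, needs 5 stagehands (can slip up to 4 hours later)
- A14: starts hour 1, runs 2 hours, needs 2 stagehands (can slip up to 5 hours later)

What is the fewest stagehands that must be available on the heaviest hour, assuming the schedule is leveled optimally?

Early-start (A10@1, A11@1, A12@1, A13@1, A14@1) gives peak 17: h1:17  h2:17  h3:13  h4:3  h5:0  h6:0  h7:0.
Shift A11→4, A13→5, A14→6.
Schedule A10@1, A11@4, A12@1, A13@5, A14@6: h1:8  h2:8  h3:8  h4:5  h5:7  h6:7  h7:7 — peak 8.
Total stagehand-hours = 50 over 7 hours ⇒ peak ≥ ⌈50/7⌉ = 8, so 8 is optimal.

8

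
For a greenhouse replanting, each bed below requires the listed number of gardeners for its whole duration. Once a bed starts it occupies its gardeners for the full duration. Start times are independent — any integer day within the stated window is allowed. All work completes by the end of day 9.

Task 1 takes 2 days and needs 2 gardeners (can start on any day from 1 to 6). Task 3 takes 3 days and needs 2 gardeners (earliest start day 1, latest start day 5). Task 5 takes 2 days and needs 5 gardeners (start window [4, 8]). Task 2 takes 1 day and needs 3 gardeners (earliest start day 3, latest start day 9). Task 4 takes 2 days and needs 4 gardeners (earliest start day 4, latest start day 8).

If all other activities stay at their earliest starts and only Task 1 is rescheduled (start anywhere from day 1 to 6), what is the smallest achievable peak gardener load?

Task 1@1: d1:4  d2:4  d3:5  d4:9  d5:9  d6:0  d7:0  d8:0  d9:0 → peak 9
Task 1@2: d1:2  d2:4  d3:7  d4:9  d5:9  d6:0  d7:0  d8:0  d9:0 → peak 9
Task 1@3: d1:2  d2:2  d3:7  d4:11  d5:9  d6:0  d7:0  d8:0  d9:0 → peak 11
Task 1@4: d1:2  d2:2  d3:5  d4:11  d5:11  d6:0  d7:0  d8:0  d9:0 → peak 11
Task 1@5: d1:2  d2:2  d3:5  d4:9  d5:11  d6:2  d7:0  d8:0  d9:0 → peak 11
Task 1@6: d1:2  d2:2  d3:5  d4:9  d5:9  d6:2  d7:2  d8:0  d9:0 → peak 9
Best is Task 1@1, peak 9.

9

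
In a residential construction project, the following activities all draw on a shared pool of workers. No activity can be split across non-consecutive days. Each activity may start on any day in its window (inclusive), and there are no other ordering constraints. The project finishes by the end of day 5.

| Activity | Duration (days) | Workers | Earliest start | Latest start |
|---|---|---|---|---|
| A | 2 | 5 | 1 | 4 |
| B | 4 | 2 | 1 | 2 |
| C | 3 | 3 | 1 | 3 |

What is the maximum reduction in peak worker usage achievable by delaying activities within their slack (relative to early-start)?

3

Early-start peak: d1:10  d2:10  d3:5  d4:2  d5:0 ⇒ 10.
Leveled (A@1, B@1, C@3): d1:7  d2:7  d3:5  d4:5  d5:3 ⇒ 7.
Reduction 10 − 7 = 3.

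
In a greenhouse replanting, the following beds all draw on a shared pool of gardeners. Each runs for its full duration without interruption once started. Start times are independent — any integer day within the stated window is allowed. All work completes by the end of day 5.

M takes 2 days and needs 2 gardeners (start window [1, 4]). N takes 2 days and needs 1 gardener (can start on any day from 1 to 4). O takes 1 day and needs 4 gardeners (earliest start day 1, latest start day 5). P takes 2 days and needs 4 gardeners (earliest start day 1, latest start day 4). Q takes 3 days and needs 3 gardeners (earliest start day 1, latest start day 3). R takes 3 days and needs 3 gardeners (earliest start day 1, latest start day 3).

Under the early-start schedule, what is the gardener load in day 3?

At early start, day 3 has: Q, R.
Demand: 3 + 3 = 6.

6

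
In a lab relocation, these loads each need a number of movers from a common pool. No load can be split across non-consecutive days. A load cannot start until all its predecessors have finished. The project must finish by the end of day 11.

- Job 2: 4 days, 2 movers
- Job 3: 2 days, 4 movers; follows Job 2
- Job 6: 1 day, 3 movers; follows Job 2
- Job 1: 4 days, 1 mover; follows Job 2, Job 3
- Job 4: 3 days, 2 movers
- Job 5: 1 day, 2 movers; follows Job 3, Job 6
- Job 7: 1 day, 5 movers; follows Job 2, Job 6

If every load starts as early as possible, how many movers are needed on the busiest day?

Early-start schedule: Job 2@1, Job 3@5, Job 6@5, Job 1@7, Job 4@1, Job 5@7, Job 7@6.
Load per day: day 1: 4, day 2: 4, day 3: 4, day 4: 2, day 5: 7, day 6: 9, day 7: 3, day 8: 1, day 9: 1, day 10: 1, day 11: 0.
Peak is 9.

9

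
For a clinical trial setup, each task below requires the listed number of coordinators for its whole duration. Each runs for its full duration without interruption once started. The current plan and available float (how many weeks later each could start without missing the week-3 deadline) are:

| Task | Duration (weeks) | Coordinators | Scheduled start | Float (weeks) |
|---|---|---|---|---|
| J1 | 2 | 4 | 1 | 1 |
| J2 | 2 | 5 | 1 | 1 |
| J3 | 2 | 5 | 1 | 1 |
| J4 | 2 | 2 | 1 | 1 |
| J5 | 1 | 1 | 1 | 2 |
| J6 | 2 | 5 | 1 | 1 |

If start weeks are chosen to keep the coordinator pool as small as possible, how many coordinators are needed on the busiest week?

21

Early-start (J1@1, J2@1, J3@1, J4@1, J5@1, J6@1) gives peak 22: w1:22  w2:21  w3:0.
Shift J6→2.
Schedule J1@1, J2@1, J3@1, J4@1, J5@1, J6@2: w1:17  w2:21  w3:5 — peak 21.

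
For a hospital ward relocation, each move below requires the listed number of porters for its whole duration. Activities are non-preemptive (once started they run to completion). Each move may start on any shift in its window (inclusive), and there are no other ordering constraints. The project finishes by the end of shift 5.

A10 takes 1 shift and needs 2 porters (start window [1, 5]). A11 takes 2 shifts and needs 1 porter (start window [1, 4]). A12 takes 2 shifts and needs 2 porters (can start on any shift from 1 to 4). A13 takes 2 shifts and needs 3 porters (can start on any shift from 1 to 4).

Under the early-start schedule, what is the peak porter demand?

Early-start schedule: A10@1, A11@1, A12@1, A13@1.
Load per shift: shift 1: 8, shift 2: 6, shift 3: 0, shift 4: 0, shift 5: 0.
Peak is 8.

8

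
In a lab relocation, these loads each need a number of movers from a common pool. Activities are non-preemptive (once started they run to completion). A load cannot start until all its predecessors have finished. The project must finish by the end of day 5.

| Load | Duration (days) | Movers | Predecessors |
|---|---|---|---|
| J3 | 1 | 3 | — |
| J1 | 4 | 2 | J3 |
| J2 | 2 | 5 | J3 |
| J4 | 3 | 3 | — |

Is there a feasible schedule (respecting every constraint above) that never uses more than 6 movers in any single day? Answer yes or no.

The minimum achievable peak is 7; 6 < 7, so no feasible schedule stays within the cap.

no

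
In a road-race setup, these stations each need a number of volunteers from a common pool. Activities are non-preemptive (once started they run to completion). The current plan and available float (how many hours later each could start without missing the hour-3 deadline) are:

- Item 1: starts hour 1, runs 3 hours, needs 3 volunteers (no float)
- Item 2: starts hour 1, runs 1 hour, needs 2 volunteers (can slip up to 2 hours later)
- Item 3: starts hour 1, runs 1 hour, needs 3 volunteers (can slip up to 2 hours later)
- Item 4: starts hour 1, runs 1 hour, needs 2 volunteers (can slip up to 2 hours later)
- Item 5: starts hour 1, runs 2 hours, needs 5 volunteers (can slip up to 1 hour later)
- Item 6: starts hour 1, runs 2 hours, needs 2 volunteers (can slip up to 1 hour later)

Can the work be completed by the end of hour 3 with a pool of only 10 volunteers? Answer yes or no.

Schedule Item 1@1, Item 2@1, Item 3@1, Item 4@1, Item 5@2, Item 6@2: h1:10  h2:10  h3:10 — peak 10 ≤ 10.

yes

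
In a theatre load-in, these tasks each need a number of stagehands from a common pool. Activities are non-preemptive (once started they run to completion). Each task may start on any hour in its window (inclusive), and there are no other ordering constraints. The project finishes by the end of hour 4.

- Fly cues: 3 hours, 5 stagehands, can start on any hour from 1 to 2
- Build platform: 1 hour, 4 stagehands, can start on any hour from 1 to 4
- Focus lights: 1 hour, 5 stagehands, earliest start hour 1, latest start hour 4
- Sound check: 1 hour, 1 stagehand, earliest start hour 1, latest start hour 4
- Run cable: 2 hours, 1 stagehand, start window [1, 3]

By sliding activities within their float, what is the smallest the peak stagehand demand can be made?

Early-start (Fly cues@1, Build platform@1, Focus lights@1, Sound check@1, Run cable@1) gives peak 16: h1:16  h2:6  h3:5  h4:0.
Shift Focus lights→4, Sound check→2, Run cable→2.
Schedule Fly cues@1, Build platform@1, Focus lights@4, Sound check@2, Run cable@2: h1:9  h2:7  h3:6  h4:5 — peak 9.

9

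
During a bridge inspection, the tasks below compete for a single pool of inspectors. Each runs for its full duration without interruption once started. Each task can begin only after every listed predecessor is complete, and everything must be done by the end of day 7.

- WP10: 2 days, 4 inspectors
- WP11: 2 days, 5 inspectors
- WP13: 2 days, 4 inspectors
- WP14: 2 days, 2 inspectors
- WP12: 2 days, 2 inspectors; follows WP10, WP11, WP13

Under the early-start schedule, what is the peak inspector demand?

15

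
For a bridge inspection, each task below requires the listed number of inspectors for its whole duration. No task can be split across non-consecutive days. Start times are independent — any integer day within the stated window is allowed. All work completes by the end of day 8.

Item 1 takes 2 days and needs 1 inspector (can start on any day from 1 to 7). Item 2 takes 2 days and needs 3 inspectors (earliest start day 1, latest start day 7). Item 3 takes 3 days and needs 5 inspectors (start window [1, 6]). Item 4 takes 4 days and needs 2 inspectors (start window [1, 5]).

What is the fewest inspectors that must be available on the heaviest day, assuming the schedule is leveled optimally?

Early-start (Item 1@1, Item 2@1, Item 3@1, Item 4@1) gives peak 11: d1:11  d2:11  d3:7  d4:2  d5:0  d6:0  d7:0  d8:0.
Shift Item 2→3, Item 3→5.
Schedule Item 1@1, Item 2@3, Item 3@5, Item 4@1: d1:3  d2:3  d3:5  d4:5  d5:5  d6:5  d7:5  d8:0 — peak 5.

5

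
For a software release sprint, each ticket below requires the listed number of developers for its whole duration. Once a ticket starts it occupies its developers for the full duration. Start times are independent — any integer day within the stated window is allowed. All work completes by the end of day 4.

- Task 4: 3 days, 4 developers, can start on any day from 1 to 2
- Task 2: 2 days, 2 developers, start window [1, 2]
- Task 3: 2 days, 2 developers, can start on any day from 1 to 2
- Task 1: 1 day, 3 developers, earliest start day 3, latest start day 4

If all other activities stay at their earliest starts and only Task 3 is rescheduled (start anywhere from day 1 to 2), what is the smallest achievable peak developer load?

Task 3@1: d1:8  d2:8  d3:7  d4:0 → peak 8
Task 3@2: d1:6  d2:8  d3:9  d4:0 → peak 9
Best is Task 3@1, peak 8.

8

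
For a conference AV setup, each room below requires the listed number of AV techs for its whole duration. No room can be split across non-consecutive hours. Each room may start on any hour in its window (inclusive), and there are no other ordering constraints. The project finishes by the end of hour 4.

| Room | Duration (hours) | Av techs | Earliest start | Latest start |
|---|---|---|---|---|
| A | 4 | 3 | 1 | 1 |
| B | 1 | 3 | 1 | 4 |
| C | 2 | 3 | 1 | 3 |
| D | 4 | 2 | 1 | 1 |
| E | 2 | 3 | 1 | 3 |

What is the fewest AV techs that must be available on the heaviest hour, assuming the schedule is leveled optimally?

Early-start (A@1, B@1, C@1, D@1, E@1) gives peak 14: h1:14  h2:11  h3:5  h4:5.
Shift E→2.
Schedule A@1, B@1, C@1, D@1, E@2: h1:11  h2:11  h3:8  h4:5 — peak 11.

11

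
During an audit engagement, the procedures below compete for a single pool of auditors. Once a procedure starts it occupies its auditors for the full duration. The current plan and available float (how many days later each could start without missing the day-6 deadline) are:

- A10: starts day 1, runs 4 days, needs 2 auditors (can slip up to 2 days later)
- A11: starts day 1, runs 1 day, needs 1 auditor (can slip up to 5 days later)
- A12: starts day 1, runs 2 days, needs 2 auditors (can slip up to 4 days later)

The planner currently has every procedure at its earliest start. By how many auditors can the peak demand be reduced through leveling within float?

2

Early-start peak: d1:5  d2:4  d3:2  d4:2  d5:0  d6:0 ⇒ 5.
Leveled (A10@1, A11@1, A12@5): d1:3  d2:2  d3:2  d4:2  d5:2  d6:2 ⇒ 3.
Reduction 5 − 3 = 2.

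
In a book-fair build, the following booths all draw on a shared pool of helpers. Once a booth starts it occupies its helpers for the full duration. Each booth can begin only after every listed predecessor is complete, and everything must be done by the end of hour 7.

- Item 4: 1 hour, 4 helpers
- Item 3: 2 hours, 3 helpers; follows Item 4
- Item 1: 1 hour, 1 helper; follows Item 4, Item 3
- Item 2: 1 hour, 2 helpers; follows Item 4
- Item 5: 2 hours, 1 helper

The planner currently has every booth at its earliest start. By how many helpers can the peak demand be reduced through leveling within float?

Early-start peak: h1:5  h2:6  h3:3  h4:1  h5:0  h6:0  h7:0 ⇒ 6.
Leveled (Item 4@1, Item 3@2, Item 1@4, Item 2@4, Item 5@2): h1:4  h2:4  h3:4  h4:3  h5:0  h6:0  h7:0 ⇒ 4.
Reduction 6 − 4 = 2.

2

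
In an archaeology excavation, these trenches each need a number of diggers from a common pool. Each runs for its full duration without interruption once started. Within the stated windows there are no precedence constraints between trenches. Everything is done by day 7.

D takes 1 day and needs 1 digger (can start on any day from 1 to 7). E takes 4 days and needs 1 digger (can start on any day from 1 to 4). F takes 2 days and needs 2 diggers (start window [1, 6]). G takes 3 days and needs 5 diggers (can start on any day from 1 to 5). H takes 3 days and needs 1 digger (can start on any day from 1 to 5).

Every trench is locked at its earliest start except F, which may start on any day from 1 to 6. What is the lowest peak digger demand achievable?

F@1: d1:10  d2:9  d3:7  d4:1  d5:0  d6:0  d7:0 → peak 10
F@2: d1:8  d2:9  d3:9  d4:1  d5:0  d6:0  d7:0 → peak 9
F@3: d1:8  d2:7  d3:9  d4:3  d5:0  d6:0  d7:0 → peak 9
F@4: d1:8  d2:7  d3:7  d4:3  d5:2  d6:0  d7:0 → peak 8
F@5: d1:8  d2:7  d3:7  d4:1  d5:2  d6:2  d7:0 → peak 8
F@6: d1:8  d2:7  d3:7  d4:1  d5:0  d6:2  d7:2 → peak 8
Best is F@4, peak 8.

8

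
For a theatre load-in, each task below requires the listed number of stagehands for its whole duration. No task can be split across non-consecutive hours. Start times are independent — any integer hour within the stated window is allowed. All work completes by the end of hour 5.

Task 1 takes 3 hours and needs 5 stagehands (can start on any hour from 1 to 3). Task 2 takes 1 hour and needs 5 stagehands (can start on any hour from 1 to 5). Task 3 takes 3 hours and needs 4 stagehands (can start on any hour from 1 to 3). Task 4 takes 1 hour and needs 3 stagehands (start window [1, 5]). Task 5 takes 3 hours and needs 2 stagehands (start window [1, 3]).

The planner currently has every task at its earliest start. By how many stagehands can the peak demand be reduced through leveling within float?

Early-start peak: h1:19  h2:11  h3:11  h4:0  h5:0 ⇒ 19.
Leveled (Task 1@1, Task 2@1, Task 3@2, Task 4@4, Task 5@2): h1:10  h2:11  h3:11  h4:9  h5:0 ⇒ 11.
Reduction 19 − 11 = 8.

8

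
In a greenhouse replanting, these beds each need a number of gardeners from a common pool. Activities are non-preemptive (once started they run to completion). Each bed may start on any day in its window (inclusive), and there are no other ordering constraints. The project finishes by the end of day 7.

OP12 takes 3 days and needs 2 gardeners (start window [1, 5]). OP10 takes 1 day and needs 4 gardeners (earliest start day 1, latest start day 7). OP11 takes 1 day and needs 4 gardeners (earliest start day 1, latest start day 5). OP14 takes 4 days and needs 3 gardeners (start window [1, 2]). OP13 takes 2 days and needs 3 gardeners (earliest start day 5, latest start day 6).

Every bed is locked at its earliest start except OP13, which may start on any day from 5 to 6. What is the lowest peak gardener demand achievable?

13

OP13@5: d1:13  d2:5  d3:5  d4:3  d5:3  d6:3  d7:0 → peak 13
OP13@6: d1:13  d2:5  d3:5  d4:3  d5:0  d6:3  d7:3 → peak 13
Best is OP13@5, peak 13.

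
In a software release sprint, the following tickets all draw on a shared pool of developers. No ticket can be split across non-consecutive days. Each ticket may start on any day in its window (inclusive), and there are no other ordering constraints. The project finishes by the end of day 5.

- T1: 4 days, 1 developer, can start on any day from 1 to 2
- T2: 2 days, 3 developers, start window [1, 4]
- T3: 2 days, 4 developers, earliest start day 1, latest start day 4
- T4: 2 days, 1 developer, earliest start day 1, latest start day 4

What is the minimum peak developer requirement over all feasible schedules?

5

Early-start (T1@1, T2@1, T3@1, T4@1) gives peak 9: d1:9  d2:9  d3:1  d4:1  d5:0.
Shift T3→3.
Schedule T1@1, T2@1, T3@3, T4@1: d1:5  d2:5  d3:5  d4:5  d5:0 — peak 5.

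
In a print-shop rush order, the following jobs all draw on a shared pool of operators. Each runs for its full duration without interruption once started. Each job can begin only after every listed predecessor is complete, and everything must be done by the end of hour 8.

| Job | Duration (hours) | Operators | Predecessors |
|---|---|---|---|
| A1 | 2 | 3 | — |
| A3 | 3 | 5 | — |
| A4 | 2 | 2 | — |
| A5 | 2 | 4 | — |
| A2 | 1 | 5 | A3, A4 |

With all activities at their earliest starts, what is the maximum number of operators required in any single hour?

Early-start schedule: A1@1, A3@1, A4@1, A5@1, A2@4.
Load per hour: hour 1: 14, hour 2: 14, hour 3: 5, hour 4: 5, hour 5: 0, hour 6: 0, hour 7: 0, hour 8: 0.
Peak is 14.

14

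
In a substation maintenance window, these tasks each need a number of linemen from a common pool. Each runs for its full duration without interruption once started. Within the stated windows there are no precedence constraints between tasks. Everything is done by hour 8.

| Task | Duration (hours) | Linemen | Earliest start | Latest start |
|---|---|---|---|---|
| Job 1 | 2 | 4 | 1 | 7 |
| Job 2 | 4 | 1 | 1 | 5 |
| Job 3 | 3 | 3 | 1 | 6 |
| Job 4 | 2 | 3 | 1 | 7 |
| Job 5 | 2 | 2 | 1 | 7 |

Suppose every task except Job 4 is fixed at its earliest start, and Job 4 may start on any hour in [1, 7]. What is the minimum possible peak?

Job 4@1: h1:13  h2:13  h3:4  h4:1  h5:0  h6:0  h7:0  h8:0 → peak 13
Job 4@2: h1:10  h2:13  h3:7  h4:1  h5:0  h6:0  h7:0  h8:0 → peak 13
Job 4@3: h1:10  h2:10  h3:7  h4:4  h5:0  h6:0  h7:0  h8:0 → peak 10
Job 4@4: h1:10  h2:10  h3:4  h4:4  h5:3  h6:0  h7:0  h8:0 → peak 10
Job 4@5: h1:10  h2:10  h3:4  h4:1  h5:3  h6:3  h7:0  h8:0 → peak 10
Job 4@6: h1:10  h2:10  h3:4  h4:1  h5:0  h6:3  h7:3  h8:0 → peak 10
Job 4@7: h1:10  h2:10  h3:4  h4:1  h5:0  h6:0  h7:3  h8:3 → peak 10
Best is Job 4@3, peak 10.

10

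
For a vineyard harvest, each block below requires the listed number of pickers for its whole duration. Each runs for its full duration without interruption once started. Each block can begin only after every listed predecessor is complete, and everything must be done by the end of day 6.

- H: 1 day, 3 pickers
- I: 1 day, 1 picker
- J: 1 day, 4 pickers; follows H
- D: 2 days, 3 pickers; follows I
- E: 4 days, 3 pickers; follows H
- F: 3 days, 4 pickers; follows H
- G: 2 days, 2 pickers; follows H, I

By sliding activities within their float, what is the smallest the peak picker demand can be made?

Early-start (H@1, I@1, J@2, D@2, E@2, F@2, G@2) gives peak 16: d1:4  d2:16  d3:12  d4:7  d5:3  d6:0.
Shift D→5, E→3, G→5.
Schedule H@1, I@1, J@2, D@5, E@3, F@2, G@5: d1:4  d2:8  d3:7  d4:7  d5:8  d6:8 — peak 8.

8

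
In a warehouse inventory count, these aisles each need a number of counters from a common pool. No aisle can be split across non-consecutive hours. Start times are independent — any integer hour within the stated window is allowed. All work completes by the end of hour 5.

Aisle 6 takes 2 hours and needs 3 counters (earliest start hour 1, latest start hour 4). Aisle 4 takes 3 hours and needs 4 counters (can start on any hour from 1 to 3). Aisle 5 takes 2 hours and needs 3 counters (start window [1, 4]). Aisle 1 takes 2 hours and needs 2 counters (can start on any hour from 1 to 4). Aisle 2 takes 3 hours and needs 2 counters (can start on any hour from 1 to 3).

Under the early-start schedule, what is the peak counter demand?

14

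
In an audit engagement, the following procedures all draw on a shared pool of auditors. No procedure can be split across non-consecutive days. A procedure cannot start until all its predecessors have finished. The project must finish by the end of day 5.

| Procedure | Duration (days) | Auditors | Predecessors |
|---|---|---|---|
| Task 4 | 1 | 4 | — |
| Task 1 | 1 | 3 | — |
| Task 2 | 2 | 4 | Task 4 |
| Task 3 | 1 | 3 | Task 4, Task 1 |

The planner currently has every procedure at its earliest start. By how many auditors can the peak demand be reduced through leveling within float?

3

Early-start peak: d1:7  d2:7  d3:4  d4:0  d5:0 ⇒ 7.
Leveled (Task 4@1, Task 1@2, Task 2@3, Task 3@5): d1:4  d2:3  d3:4  d4:4  d5:3 ⇒ 4.
Reduction 7 − 4 = 3.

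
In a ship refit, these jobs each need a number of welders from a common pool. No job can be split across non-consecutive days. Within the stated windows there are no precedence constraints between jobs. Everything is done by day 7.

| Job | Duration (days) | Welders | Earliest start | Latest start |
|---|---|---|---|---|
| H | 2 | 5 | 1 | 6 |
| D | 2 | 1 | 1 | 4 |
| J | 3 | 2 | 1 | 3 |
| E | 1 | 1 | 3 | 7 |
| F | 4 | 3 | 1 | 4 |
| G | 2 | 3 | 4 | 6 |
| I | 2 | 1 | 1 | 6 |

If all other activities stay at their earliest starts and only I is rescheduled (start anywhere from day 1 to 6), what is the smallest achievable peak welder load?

11

I@1: d1:12  d2:12  d3:6  d4:6  d5:3  d6:0  d7:0 → peak 12
I@2: d1:11  d2:12  d3:7  d4:6  d5:3  d6:0  d7:0 → peak 12
I@3: d1:11  d2:11  d3:7  d4:7  d5:3  d6:0  d7:0 → peak 11
I@4: d1:11  d2:11  d3:6  d4:7  d5:4  d6:0  d7:0 → peak 11
I@5: d1:11  d2:11  d3:6  d4:6  d5:4  d6:1  d7:0 → peak 11
I@6: d1:11  d2:11  d3:6  d4:6  d5:3  d6:1  d7:1 → peak 11
Best is I@3, peak 11.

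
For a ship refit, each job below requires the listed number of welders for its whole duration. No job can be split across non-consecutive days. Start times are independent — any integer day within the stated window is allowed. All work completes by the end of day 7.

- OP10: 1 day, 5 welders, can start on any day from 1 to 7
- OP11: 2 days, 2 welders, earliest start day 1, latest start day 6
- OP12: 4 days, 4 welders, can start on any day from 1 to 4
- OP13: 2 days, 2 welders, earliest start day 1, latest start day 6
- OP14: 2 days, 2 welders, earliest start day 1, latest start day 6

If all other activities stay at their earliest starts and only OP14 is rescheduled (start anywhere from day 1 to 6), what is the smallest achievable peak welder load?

13

OP14@1: d1:15  d2:10  d3:4  d4:4  d5:0  d6:0  d7:0 → peak 15
OP14@2: d1:13  d2:10  d3:6  d4:4  d5:0  d6:0  d7:0 → peak 13
OP14@3: d1:13  d2:8  d3:6  d4:6  d5:0  d6:0  d7:0 → peak 13
OP14@4: d1:13  d2:8  d3:4  d4:6  d5:2  d6:0  d7:0 → peak 13
OP14@5: d1:13  d2:8  d3:4  d4:4  d5:2  d6:2  d7:0 → peak 13
OP14@6: d1:13  d2:8  d3:4  d4:4  d5:0  d6:2  d7:2 → peak 13
Best is OP14@2, peak 13.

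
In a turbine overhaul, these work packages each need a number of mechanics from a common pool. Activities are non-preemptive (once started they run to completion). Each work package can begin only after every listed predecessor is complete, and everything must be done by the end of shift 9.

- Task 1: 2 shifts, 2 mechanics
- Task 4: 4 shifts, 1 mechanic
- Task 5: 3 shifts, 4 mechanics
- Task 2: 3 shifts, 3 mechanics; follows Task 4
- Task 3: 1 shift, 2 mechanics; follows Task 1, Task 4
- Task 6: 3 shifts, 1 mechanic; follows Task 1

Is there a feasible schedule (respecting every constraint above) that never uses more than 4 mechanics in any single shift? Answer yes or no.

The minimum achievable peak is 5; 4 < 5, so no feasible schedule stays within the cap.

no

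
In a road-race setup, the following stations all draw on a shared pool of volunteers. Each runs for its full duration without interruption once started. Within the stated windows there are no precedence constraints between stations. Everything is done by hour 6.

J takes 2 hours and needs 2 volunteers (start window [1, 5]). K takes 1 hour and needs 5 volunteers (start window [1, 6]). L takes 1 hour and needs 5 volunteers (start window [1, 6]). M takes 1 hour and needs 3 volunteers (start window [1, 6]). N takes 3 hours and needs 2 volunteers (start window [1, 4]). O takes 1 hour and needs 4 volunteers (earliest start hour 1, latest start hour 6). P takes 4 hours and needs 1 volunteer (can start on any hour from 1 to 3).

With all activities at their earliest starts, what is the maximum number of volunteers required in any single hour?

Early-start schedule: J@1, K@1, L@1, M@1, N@1, O@1, P@1.
Load per hour: hour 1: 22, hour 2: 5, hour 3: 3, hour 4: 1, hour 5: 0, hour 6: 0.
Peak is 22.

22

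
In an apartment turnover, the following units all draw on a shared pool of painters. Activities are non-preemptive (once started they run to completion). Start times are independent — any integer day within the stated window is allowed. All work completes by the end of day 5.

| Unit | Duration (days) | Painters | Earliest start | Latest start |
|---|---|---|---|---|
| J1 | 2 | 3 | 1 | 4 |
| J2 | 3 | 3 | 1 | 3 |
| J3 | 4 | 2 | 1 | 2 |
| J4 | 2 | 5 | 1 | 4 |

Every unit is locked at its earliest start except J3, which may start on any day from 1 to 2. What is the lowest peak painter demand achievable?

J3@1: d1:13  d2:13  d3:5  d4:2  d5:0 → peak 13
J3@2: d1:11  d2:13  d3:5  d4:2  d5:2 → peak 13
Best is J3@1, peak 13.

13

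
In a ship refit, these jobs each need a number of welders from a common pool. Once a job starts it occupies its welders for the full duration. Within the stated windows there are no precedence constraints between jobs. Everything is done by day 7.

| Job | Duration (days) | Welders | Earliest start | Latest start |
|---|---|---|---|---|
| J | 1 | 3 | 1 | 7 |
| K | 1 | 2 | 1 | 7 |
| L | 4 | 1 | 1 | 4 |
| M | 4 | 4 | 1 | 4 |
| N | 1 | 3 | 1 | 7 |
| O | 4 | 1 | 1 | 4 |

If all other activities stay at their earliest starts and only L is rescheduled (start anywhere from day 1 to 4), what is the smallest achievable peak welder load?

13

L@1: d1:14  d2:6  d3:6  d4:6  d5:0  d6:0  d7:0 → peak 14
L@2: d1:13  d2:6  d3:6  d4:6  d5:1  d6:0  d7:0 → peak 13
L@3: d1:13  d2:5  d3:6  d4:6  d5:1  d6:1  d7:0 → peak 13
L@4: d1:13  d2:5  d3:5  d4:6  d5:1  d6:1  d7:1 → peak 13
Best is L@2, peak 13.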